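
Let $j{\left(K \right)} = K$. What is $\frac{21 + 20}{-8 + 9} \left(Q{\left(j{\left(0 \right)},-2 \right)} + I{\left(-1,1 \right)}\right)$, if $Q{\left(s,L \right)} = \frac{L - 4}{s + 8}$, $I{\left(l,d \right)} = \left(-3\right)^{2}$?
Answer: $\frac{1353}{4} \approx 338.25$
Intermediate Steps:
$I{\left(l,d \right)} = 9$
$Q{\left(s,L \right)} = \frac{-4 + L}{8 + s}$
$\frac{21 + 20}{-8 + 9} \left(Q{\left(j{\left(0 \right)},-2 \right)} + I{\left(-1,1 \right)}\right) = \frac{21 + 20}{-8 + 9} \left(\frac{-4 - 2}{8 + 0} + 9\right) = \frac{41}{1} \left(\frac{1}{8} \left(-6\right) + 9\right) = 41 \cdot 1 \left(\frac{1}{8} \left(-6\right) + 9\right) = 41 \left(- \frac{3}{4} + 9\right) = 41 \cdot \frac{33}{4} = \frac{1353}{4}$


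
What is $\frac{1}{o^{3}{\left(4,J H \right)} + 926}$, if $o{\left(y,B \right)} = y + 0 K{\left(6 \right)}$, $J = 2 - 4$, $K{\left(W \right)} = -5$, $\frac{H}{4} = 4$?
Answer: $\frac{1}{990} \approx 0.0010101$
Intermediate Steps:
$H = 16$ ($H = 4 \cdot 4 = 16$)
$J = -2$
$o{\left(y,B \right)} = y$ ($o{\left(y,B \right)} = y + 0 \left(-5\right) = y + 0 = y$)
$\frac{1}{o^{3}{\left(4,J H \right)} + 926} = \frac{1}{4^{3} + 926} = \frac{1}{64 + 926} = \frac{1}{990}$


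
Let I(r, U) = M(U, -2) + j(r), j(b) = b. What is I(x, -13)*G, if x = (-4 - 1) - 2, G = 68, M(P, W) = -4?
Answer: -748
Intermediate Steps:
x = -7 (x = -5 - 2 = -7)
I(r, U) = -4 + r
I(x, -13)*G = (-4 - 7)*68 = -11*68 = -748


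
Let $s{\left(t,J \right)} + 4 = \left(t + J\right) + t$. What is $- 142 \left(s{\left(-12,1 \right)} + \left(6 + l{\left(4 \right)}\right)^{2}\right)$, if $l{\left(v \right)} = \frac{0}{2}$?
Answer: $-1278$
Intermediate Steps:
$l{\left(v \right)} = 0$ ($l{\left(v \right)} = 0 \cdot \frac{1}{2} = 0$)
$s{\left(t,J \right)} = -4 + J + 2 t$ ($s{\left(t,J \right)} = -4 + \left(\left(t + J\right) + t\right) = -4 + \left(\left(J + t\right) + t\right) = -4 + \left(J + 2 t\right) = -4 + J + 2 t$)
$- 142 \left(s{\left(-12,1 \right)} + \left(6 + l{\left(4 \right)}\right)^{2}\right) = - 142 \left(\left(-4 + 1 + 2 \left(-12\right)\right) + \left(6 + 0\right)^{2}\right) = - 142 \left(\left(-4 + 1 - 24\right) + 6^{2}\right) = - 142 \left(-27 + 36\right) = \left(-142\right) 9 = -1278$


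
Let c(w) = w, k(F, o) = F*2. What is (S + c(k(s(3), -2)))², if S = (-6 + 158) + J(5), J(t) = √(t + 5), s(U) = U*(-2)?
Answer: (140 + √10)² ≈ 20495.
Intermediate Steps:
s(U) = -2*U
J(t) = √(5 + t)
S = 152 + √10 (S = (-6 + 158) + √(5 + 5) = 152 + √10 ≈ 155.16)
k(F, o) = 2*F
(S + c(k(s(3), -2)))² = ((152 + √10) + 2*(-2*3))² = ((152 + √10) + 2*(-6))² = ((152 + √10) - 12)² = (140 + √10)²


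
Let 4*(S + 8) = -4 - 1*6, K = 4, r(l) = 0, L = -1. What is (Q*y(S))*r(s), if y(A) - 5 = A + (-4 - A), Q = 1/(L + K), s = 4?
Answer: 0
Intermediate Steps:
Q = 1/3 (Q = 1/(-1 + 4) = 1/3 ≈ 0.33333)
S = -21/2 (S = -8 + (-4 - 1*6)/4 = -8 + (-4 - 6)/4 = -8 + (1/4)*(-10) = -8 - 5/2 = -21/2 ≈ -10.500)
y(A) = 1 (y(A) = 5 + (A + (-4 - A)) = 5 - 4 = 1)
(Q*y(S))*r(s) = ((1/3)*1)*0 = (1/3)*0 = 0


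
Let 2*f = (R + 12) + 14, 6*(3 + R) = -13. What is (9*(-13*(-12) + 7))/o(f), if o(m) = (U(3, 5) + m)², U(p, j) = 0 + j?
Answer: 211248/34225 ≈ 6.1723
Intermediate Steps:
R = -31/6 (R = -3 + (⅙)*(-13) = -3 - 13/6 = -31/6 ≈ -5.1667)
U(p, j) = j
f = 125/12 (f = ((-31/6 + 12) + 14)/2 = (41/6 + 14)/2 = (½)*(125/6) = 125/12 ≈ 10.417)
o(m) = (5 + m)²
(9*(-13*(-12) + 7))/o(f) = (9*(-13*(-12) + 7))/((5 + 125/12)²) = (9*(156 + 7))/((185/12)²) = (9*163)/(34225/144) = 1467*(144/34225) = 211248/34225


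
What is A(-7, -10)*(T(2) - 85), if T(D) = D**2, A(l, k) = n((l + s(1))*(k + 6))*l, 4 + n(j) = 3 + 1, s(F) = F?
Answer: 0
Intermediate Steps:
n(j) = 0 (n(j) = -4 + (3 + 1) = -4 + 4 = 0)
A(l, k) = 0 (A(l, k) = 0*l = 0)
A(-7, -10)*(T(2) - 85) = 0*(2**2 - 85) = 0*(4 - 85) = 0*(-81) = 0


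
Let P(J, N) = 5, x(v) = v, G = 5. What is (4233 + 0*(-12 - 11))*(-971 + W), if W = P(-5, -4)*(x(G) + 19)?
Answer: -3602283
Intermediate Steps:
W = 120 (W = 5*(5 + 19) = 5*24 = 120)
(4233 + 0*(-12 - 11))*(-971 + W) = (4233 + 0*(-12 - 11))*(-971 + 120) = (4233 + 0*(-23))*(-851) = (4233 + 0)*(-851) = 4233*(-851) = -3602283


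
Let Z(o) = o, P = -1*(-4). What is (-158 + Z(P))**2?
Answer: 23716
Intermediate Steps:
P = 4
(-158 + Z(P))**2 = (-158 + 4)**2 = (-154)**2 = 23716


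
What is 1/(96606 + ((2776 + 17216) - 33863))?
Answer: 1/82735 ≈ 1.2087e-5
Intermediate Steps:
1/(96606 + ((2776 + 17216) - 33863)) = 1/(96606 + (19992 - 33863)) = 1/(96606 - 13871) = 1/82735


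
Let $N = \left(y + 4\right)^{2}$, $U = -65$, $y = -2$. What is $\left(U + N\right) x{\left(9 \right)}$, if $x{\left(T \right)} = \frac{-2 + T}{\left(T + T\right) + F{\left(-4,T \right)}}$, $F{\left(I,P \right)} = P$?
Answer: $- \frac{427}{27} \approx -15.815$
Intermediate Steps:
$x{\left(T \right)} = \frac{-2 + T}{3 T}$ ($x{\left(T \right)} = \frac{-2 + T}{\left(T + T\right) + T} = \frac{-2 + T}{2 T + T} = \frac{-2 + T}{3 T}$)
$N = 4$ ($N = \left(-2 + 4\right)^{2} = 2^{2} = 4$)
$\left(U + N\right) x{\left(9 \right)} = \left(-65 + 4\right) \frac{-2 + 9}{3 \cdot 9} = - 61 \cdot \frac{1}{3} \cdot \frac{1}{9} \cdot 7 = \left(-61\right) \frac{7}{27} = - \frac{427}{27}$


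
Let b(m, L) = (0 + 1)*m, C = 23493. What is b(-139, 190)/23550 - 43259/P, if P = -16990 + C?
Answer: -1019653367/153145650 ≈ -6.6581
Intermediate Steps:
b(m, L) = m (b(m, L) = 1*m = m)
P = 6503 (P = -16990 + 23493 = 6503)
b(-139, 190)/23550 - 43259/P = -139/23550 - 43259/6503 = -1019653367/153145650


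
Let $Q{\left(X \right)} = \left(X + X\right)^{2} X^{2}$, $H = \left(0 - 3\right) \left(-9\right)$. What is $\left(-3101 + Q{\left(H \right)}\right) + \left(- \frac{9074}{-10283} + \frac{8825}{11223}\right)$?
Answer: $\frac{18843728471788}{8877393} \approx 2.1227 \cdot 10^{6}$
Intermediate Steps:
$H = 27$ ($H = \left(0 - 3\right) \left(-9\right) = \left(-3\right) \left(-9\right) = 27$)
$Q{\left(X \right)} = 4 X^{4}$ ($Q{\left(X \right)} = \left(2 X\right)^{2} X^{2} = 4 X^{2} X^{2} = 4 X^{4}$)
$\left(-3101 + Q{\left(H \right)}\right) + \left(- \frac{9074}{-10283} + \frac{8825}{11223}\right) = \left(-3101 + 4 \cdot 27^{4}\right) + \left(- \frac{9074}{-10283} + \frac{8825}{11223}\right) = \left(-3101 + 4 \cdot 531441\right) + \left(\left(-9074\right) \left(- \frac{1}{10283}\right) + 8825 \cdot \frac{1}{11223}\right) = \left(-3101 + 2125764\right) + \left(\frac{698}{791} + \frac{8825}{11223}\right) = 2122663 + \frac{14814229}{8877393} = \frac{18843728471788}{8877393}$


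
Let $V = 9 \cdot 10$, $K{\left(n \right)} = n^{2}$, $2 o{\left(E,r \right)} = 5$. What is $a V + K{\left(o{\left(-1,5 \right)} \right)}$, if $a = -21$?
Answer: $- \frac{7535}{4} \approx -1883.8$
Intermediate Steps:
$o{\left(E,r \right)} = \frac{5}{2}$ ($o{\left(E,r \right)} = \frac{1}{2} \cdot 5 = \frac{5}{2}$)
$V = 90$
$a V + K{\left(o{\left(-1,5 \right)} \right)} = \left(-21\right) 90 + \left(\frac{5}{2}\right)^{2} = -1890 + \frac{25}{4} = - \frac{7535}{4}$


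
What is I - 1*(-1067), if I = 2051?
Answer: 3118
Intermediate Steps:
I - 1*(-1067) = 2051 - 1*(-1067) = 2051 + 1067 = 3118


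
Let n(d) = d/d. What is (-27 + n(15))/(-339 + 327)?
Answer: 13/6 ≈ 2.1667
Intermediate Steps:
n(d) = 1
(-27 + n(15))/(-339 + 327) = (-27 + 1)/(-339 + 327) = -26/(-12) = -26*(-1/12) = 13/6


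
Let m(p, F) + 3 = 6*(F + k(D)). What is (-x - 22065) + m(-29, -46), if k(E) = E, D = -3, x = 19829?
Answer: -42191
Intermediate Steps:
m(p, F) = -21 + 6*F (m(p, F) = -3 + 6*(F - 3) = -3 + 6*(-3 + F) = -3 + (-18 + 6*F) = -21 + 6*F)
(-x - 22065) + m(-29, -46) = (-1*19829 - 22065) + (-21 + 6*(-46)) = (-19829 - 22065) + (-21 - 276) = -41894 - 297 = -42191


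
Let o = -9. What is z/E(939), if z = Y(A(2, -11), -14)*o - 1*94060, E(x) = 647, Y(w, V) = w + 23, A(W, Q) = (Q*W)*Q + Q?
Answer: -96346/647 ≈ -148.91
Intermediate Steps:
A(W, Q) = Q + W*Q² (A(W, Q) = W*Q² + Q = Q + W*Q²)
Y(w, V) = 23 + w
z = -96346 (z = (23 - 11*(1 - 11*2))*(-9) - 1*94060 = (23 - 11*(1 - 22))*(-9) - 94060 = (23 - 11*(-21))*(-9) - 94060 = (23 + 231)*(-9) - 94060 = 254*(-9) - 94060 = -2286 - 94060 = -96346)
z/E(939) = -96346/647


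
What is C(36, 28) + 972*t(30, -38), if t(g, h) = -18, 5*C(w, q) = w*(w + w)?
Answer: -84888/5 ≈ -16978.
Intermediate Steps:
C(w, q) = 2*w**2/5 (C(w, q) = (w*(w + w))/5 = (w*(2*w))/5 = (2*w**2)/5 = 2*w**2/5)
C(36, 28) + 972*t(30, -38) = (2/5)*36**2 + 972*(-18) = (2/5)*1296 - 17496 = 2592/5 - 17496 = -84888/5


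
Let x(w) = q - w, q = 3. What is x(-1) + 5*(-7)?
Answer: -31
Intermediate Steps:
x(w) = 3 - w
x(-1) + 5*(-7) = (3 - 1*(-1)) + 5*(-7) = (3 + 1) - 35 = 4 - 35 = -31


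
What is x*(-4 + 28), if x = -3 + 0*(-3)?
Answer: -72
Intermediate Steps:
x = -3 (x = -3 + 0 = -3)
x*(-4 + 28) = -3*(-4 + 28) = -3*24 = -72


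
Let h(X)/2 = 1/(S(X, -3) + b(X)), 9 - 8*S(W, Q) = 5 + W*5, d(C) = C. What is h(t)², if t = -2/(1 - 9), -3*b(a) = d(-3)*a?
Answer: 4096/361 ≈ 11.346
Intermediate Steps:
S(W, Q) = ½ - 5*W/8 (S(W, Q) = 9/8 - (5 + W*5)/8 = 9/8 - (5 + 5*W)/8 = 9/8 + (-5/8 - 5*W/8) = ½ - 5*W/8)
b(a) = a (b(a) = -(-1)*a = a)
t = ¼ (t = -2/(-8) = -⅛*(-2) = ¼ ≈ 0.25000)
h(X) = 2/(½ + 3*X/8) (h(X) = 2/((½ - 5*X/8) + X) = 2/(½ + 3*X/8))
h(t)² = (16/(4 + 3*(¼)))² = (16/(4 + ¾))² = (16/(19/4))² = (16*(4/19))² = (64/19)² = 4096/361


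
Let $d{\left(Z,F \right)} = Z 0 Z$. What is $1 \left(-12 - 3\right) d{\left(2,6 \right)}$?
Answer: $0$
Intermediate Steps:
$d{\left(Z,F \right)} = 0$ ($d{\left(Z,F \right)} = 0 Z = 0$)
$1 \left(-12 - 3\right) d{\left(2,6 \right)} = 1 \left(-12 - 3\right) 0 = 1 \left(-15\right) 0 = \left(-15\right) 0 = 0$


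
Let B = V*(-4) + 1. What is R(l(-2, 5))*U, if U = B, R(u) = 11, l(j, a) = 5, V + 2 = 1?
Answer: 55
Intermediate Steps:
V = -1 (V = -2 + 1 = -1)
B = 5 (B = -1*(-4) + 1 = 4 + 1 = 5)
U = 5
R(l(-2, 5))*U = 11*5 = 55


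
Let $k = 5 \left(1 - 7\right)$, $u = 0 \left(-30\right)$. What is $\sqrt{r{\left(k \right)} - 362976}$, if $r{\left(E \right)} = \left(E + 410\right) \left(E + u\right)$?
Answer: $2 i \sqrt{93594} \approx 611.86 i$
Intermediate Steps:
$u = 0$
$k = -30$ ($k = 5 \left(-6\right) = -30$)
$r{\left(E \right)} = E \left(410 + E\right)$ ($r{\left(E \right)} = \left(E + 410\right) \left(E + 0\right) = \left(410 + E\right) E = E \left(410 + E\right)$)
$\sqrt{r{\left(k \right)} - 362976} = \sqrt{- 30 \left(410 - 30\right) - 362976} = \sqrt{\left(-30\right) 380 - 362976} = \sqrt{-11400 - 362976} = \sqrt{-374376} = 2 i \sqrt{93594}$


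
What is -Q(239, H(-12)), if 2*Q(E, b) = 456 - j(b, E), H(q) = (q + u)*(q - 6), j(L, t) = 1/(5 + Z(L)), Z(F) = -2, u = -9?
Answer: -1367/6 ≈ -227.83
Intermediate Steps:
j(L, t) = ⅓ (j(L, t) = 1/(5 - 2) = 1/3 = ⅓)
H(q) = (-9 + q)*(-6 + q) (H(q) = (q - 9)*(q - 6) = (-9 + q)*(-6 + q))
Q(E, b) = 1367/6 (Q(E, b) = (456 - 1*⅓)/2 = (456 - ⅓)/2 = (½)*(1367/3) = 1367/6)
-Q(239, H(-12)) = -1*1367/6 = -1367/6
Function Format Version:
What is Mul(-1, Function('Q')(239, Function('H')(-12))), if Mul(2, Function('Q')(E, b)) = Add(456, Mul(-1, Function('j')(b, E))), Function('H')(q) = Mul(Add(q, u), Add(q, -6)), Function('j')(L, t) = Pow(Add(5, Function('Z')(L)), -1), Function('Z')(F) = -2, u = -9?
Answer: Rational(-1367, 6) ≈ -227.83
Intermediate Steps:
Function('j')(L, t) = Rational(1, 3) (Function('j')(L, t) = Pow(Add(5, -2), -1) = Pow(3, -1) = Rational(1, 3))
Function('H')(q) = Mul(Add(-9, q), Add(-6, q)) (Function('H')(q) = Mul(Add(q, -9), Add(q, -6)) = Mul(Add(-9, q), Add(-6, q)))
Function('Q')(E, b) = Rational(1367, 6) (Function('Q')(E, b) = Mul(Rational(1, 2), Add(456, Mul(-1, Rational(1, 3)))) = Mul(Rational(1, 2), Add(456, Rational(-1, 3))) = Mul(Rational(1, 2), Rational(1367, 3)) = Rational(1367, 6))
Mul(-1, Function('Q')(239, Function('H')(-12))) = Mul(-1, Rational(1367, 6)) = Rational(-1367, 6)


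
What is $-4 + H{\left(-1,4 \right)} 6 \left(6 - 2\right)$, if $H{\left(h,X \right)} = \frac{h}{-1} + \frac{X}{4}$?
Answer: $44$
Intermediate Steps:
$H{\left(h,X \right)} = - h + \frac{X}{4}$ ($H{\left(h,X \right)} = h \left(-1\right) + X \frac{1}{4} = - h + \frac{X}{4}$)
$-4 + H{\left(-1,4 \right)} 6 \left(6 - 2\right) = -4 + \left(\left(-1\right) \left(-1\right) + \frac{1}{4} \cdot 4\right) 6 \left(6 - 2\right) = -4 + \left(1 + 1\right) 6 \cdot 4 = -4 + 2 \cdot 24 = -4 + 48 = 44$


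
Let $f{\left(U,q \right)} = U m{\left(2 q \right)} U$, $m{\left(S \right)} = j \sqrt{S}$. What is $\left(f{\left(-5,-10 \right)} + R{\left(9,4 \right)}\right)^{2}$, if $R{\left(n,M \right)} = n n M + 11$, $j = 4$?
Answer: $-87775 + 134000 i \sqrt{5} \approx -87775.0 + 2.9963 \cdot 10^{5} i$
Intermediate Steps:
$m{\left(S \right)} = 4 \sqrt{S}$
$f{\left(U,q \right)} = 4 \sqrt{2} U^{2} \sqrt{q}$ ($f{\left(U,q \right)} = U 4 \sqrt{2 q} U = U 4 \sqrt{2} \sqrt{q} U = 4 U \sqrt{2} \sqrt{q} U = 4 \sqrt{2} U^{2} \sqrt{q}$)
$R{\left(n,M \right)} = 11 + M n^{2}$ ($R{\left(n,M \right)} = n^{2} M + 11 = M n^{2} + 11 = 11 + M n^{2}$)
$\left(f{\left(-5,-10 \right)} + R{\left(9,4 \right)}\right)^{2} = \left(4 \sqrt{2} \left(-5\right)^{2} \sqrt{-10} + \left(11 + 4 \cdot 9^{2}\right)\right)^{2} = \left(4 \sqrt{2} \cdot 25 i \sqrt{10} + \left(11 + 4 \cdot 81\right)\right)^{2} = \left(200 i \sqrt{5} + \left(11 + 324\right)\right)^{2} = \left(200 i \sqrt{5} + 335\right)^{2} = \left(335 + 200 i \sqrt{5}\right)^{2}$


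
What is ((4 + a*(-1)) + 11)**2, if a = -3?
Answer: 324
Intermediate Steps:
((4 + a*(-1)) + 11)**2 = ((4 - 3*(-1)) + 11)**2 = ((4 + 3) + 11)**2 = (7 + 11)**2 = 18**2 = 324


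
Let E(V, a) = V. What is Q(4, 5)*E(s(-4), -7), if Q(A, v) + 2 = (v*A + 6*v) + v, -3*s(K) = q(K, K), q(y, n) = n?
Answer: 212/3 ≈ 70.667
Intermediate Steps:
s(K) = -K/3
Q(A, v) = -2 + 7*v + A*v (Q(A, v) = -2 + ((v*A + 6*v) + v) = -2 + ((A*v + 6*v) + v) = -2 + ((6*v + A*v) + v) = -2 + (7*v + A*v) = -2 + 7*v + A*v)
Q(4, 5)*E(s(-4), -7) = (-2 + 7*5 + 4*5)*(-⅓*(-4)) = (-2 + 35 + 20)*(4/3) = 53*(4/3) = 212/3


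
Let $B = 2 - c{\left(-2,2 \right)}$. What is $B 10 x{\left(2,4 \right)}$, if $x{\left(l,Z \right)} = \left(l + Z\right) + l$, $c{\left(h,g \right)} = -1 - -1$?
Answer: $160$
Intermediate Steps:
$c{\left(h,g \right)} = 0$ ($c{\left(h,g \right)} = -1 + 1 = 0$)
$x{\left(l,Z \right)} = Z + 2 l$ ($x{\left(l,Z \right)} = \left(Z + l\right) + l = Z + 2 l$)
$B = 2$ ($B = 2 - 0 = 2 + 0 = 2$)
$B 10 x{\left(2,4 \right)} = 2 \cdot 10 \left(4 + 2 \cdot 2\right) = 20 \left(4 + 4\right) = 20 \cdot 8 = 160$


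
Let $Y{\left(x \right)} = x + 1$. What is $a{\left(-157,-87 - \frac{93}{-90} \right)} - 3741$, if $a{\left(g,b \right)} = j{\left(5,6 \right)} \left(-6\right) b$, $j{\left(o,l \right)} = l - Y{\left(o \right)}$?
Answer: $-3741$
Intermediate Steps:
$Y{\left(x \right)} = 1 + x$
$j{\left(o,l \right)} = -1 + l - o$ ($j{\left(o,l \right)} = l - \left(1 + o\right) = -1 + l - o$)
$a{\left(g,b \right)} = 0$ ($a{\left(g,b \right)} = \left(-1 + 6 - 5\right) \left(-6\right) b = 0 \left(-6\right) b = 0 b = 0$)
$a{\left(-157,-87 - \frac{93}{-90} \right)} - 3741 = 0 - 3741 = -3741$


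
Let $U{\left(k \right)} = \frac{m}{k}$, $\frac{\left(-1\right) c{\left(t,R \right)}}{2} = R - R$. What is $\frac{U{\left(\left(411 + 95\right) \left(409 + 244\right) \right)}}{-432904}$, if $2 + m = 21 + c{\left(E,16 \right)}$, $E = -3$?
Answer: $- \frac{19}{143039273872} \approx -1.3283 \cdot 10^{-10}$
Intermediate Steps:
$c{\left(t,R \right)} = 0$ ($c{\left(t,R \right)} = - 2 \left(R - R\right) = \left(-2\right) 0 = 0$)
$m = 19$ ($m = -2 + \left(21 + 0\right) = -2 + 21 = 19$)
$U{\left(k \right)} = \frac{19}{k}$
$\frac{U{\left(\left(411 + 95\right) \left(409 + 244\right) \right)}}{-432904} = \frac{19 \frac{1}{\left(411 + 95\right) \left(409 + 244\right)}}{-432904} = \frac{19}{506 \cdot 653} \left(- \frac{1}{432904}\right) = \frac{19}{330418} \left(- \frac{1}{432904}\right) = - \frac{19}{143039273872}$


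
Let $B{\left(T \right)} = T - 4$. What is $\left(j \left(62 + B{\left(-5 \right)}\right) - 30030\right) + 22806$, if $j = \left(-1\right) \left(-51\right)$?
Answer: $-4521$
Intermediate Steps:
$B{\left(T \right)} = -4 + T$
$j = 51$
$\left(j \left(62 + B{\left(-5 \right)}\right) - 30030\right) + 22806 = \left(51 \left(62 - 9\right) - 30030\right) + 22806 = \left(51 \cdot 53 - 30030\right) + 22806 = \left(2703 - 30030\right) + 22806 = -27327 + 22806 = -4521$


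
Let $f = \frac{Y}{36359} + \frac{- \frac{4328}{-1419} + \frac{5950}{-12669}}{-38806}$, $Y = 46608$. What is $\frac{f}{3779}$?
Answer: $\frac{52610578178155}{155104342791757557} \approx 0.00033919$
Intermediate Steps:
$f = \frac{52610578178155}{41043753054183}$ ($f = \frac{46608}{36359} + \frac{- \frac{4328}{-1419} + \frac{5950}{-12669}}{-38806} = 46608 \cdot \frac{1}{36359} + \left(\left(-4328\right) \left(- \frac{1}{1419}\right) + 5950 \left(- \frac{1}{12669}\right)\right) \left(- \frac{1}{38806}\right) = \frac{46608}{36359} + \left(\frac{4328}{1419} - \frac{5950}{12669}\right) \left(- \frac{1}{38806}\right) = \frac{46608}{36359} + \frac{15462794}{5992437} \left(- \frac{1}{38806}\right) = \frac{46608}{36359} - \frac{7731397}{116271255111} = \frac{52610578178155}{41043753054183} \approx 1.2818$)
$\frac{f}{3779} = \frac{52610578178155}{41043753054183 \cdot 3779} = \frac{52610578178155}{41043753054183} \cdot \frac{1}{3779} = \frac{52610578178155}{155104342791757557}$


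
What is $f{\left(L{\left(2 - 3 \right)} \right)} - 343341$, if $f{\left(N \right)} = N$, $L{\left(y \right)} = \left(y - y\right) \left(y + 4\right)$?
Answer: $-343341$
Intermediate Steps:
$L{\left(y \right)} = 0$ ($L{\left(y \right)} = 0 \left(4 + y\right) = 0$)
$f{\left(L{\left(2 - 3 \right)} \right)} - 343341 = 0 - 343341 = -343341$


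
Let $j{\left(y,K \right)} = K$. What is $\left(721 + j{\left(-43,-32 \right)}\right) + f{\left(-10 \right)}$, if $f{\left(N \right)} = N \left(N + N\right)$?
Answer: $889$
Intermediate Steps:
$f{\left(N \right)} = 2 N^{2}$ ($f{\left(N \right)} = N 2 N = 2 N^{2}$)
$\left(721 + j{\left(-43,-32 \right)}\right) + f{\left(-10 \right)} = \left(721 - 32\right) + 2 \left(-10\right)^{2} = 689 + 2 \cdot 100 = 689 + 200 = 889$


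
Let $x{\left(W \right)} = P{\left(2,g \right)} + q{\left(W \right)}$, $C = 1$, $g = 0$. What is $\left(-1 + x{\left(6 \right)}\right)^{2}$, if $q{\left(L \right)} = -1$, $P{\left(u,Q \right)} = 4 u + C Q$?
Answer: $36$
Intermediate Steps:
$P{\left(u,Q \right)} = Q + 4 u$ ($P{\left(u,Q \right)} = 4 u + 1 Q = 4 u + Q = Q + 4 u$)
$x{\left(W \right)} = 7$ ($x{\left(W \right)} = \left(0 + 4 \cdot 2\right) - 1 = \left(0 + 8\right) - 1 = 8 - 1 = 7$)
$\left(-1 + x{\left(6 \right)}\right)^{2} = \left(-1 + 7\right)^{2} = 6^{2} = 36$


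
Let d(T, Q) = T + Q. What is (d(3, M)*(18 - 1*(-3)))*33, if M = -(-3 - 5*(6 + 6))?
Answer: 45738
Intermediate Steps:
M = 63 (M = -(-3 - 5*12) = -(-3 - 60) = -1*(-63) = 63)
d(T, Q) = Q + T
(d(3, M)*(18 - 1*(-3)))*33 = ((63 + 3)*(18 - 1*(-3)))*33 = (66*(18 + 3))*33 = (66*21)*33 = 1386*33 = 45738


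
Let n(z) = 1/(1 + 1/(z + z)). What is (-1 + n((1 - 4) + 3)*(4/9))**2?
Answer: 1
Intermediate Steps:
n(z) = 1/(1 + 1/(2*z))
(-1 + n((1 - 4) + 3)*(4/9))**2 = (-1 + (2*((1 - 4) + 3)/(1 + 2*((1 - 4) + 3)))*(4/9))**2 = (-1 + (2*(-3 + 3)/(1 + 2*(-3 + 3)))*(4*(1/9)))**2 = (-1 + (2*0/(1 + 2*0))*(4/9))**2 = (-1 + (2*0/(1 + 0))*(4/9))**2 = (-1 + (2*0/1)*(4/9))**2 = (-1 + (2*0*1)*(4/9))**2 = (-1 + 0*(4/9))**2 = (-1 + 0)**2 = (-1)**2 = 1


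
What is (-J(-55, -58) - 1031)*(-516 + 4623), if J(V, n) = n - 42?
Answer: -3823617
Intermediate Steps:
J(V, n) = -42 + n
(-J(-55, -58) - 1031)*(-516 + 4623) = (-(-42 - 58) - 1031)*(-516 + 4623) = (-1*(-100) - 1031)*4107 = (100 - 1031)*4107 = -931*4107 = -3823617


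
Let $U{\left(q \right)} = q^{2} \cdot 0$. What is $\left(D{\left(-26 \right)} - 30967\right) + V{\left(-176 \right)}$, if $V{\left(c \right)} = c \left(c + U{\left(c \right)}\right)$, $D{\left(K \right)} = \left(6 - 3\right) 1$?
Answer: $12$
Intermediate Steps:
$U{\left(q \right)} = 0$
$D{\left(K \right)} = 3$ ($D{\left(K \right)} = 3 \cdot 1 = 3$)
$V{\left(c \right)} = c^{2}$ ($V{\left(c \right)} = c \left(c + 0\right) = c c = c^{2}$)
$\left(D{\left(-26 \right)} - 30967\right) + V{\left(-176 \right)} = \left(3 - 30967\right) + \left(-176\right)^{2} = -30964 + 30976 = 12$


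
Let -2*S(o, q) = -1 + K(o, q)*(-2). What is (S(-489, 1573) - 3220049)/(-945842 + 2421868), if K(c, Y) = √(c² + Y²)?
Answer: -6440097/2952052 + 5*√108538/1476026 ≈ -2.1805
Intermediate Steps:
K(c, Y) = √(Y² + c²)
S(o, q) = ½ + √(o² + q²) (S(o, q) = -(-1 + √(q² + o²)*(-2))/2 = -(-1 + √(o² + q²)*(-2))/2 = -(-1 - 2*√(o² + q²))/2 = ½ + √(o² + q²))
(S(-489, 1573) - 3220049)/(-945842 + 2421868) = ((½ + √((-489)² + 1573²)) - 3220049)/(-945842 + 2421868) = ((½ + √(239121 + 2474329)) - 3220049)/1476026 = ((½ + √2713450) - 3220049)*(1/1476026) = ((½ + 5*√108538) - 3220049)*(1/1476026) = (-6440097/2 + 5*√108538)*(1/1476026) = -6440097/2952052 + 5*√108538/1476026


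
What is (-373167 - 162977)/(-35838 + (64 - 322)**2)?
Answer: -268072/15363 ≈ -17.449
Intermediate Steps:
(-373167 - 162977)/(-35838 + (64 - 322)**2) = -536144/(-35838 + (-258)**2) = -536144/(-35838 + 66564) = -536144/30726 = -536144*1/30726 = -268072/15363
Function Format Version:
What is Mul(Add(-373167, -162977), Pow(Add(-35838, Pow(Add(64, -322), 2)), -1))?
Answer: Rational(-268072, 15363) ≈ -17.449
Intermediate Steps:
Mul(Add(-373167, -162977), Pow(Add(-35838, Pow(Add(64, -322), 2)), -1)) = Mul(-536144, Pow(Add(-35838, Pow(-258, 2)), -1)) = Mul(-536144, Pow(Add(-35838, 66564), -1)) = Mul(-536144, Pow(30726, -1)) = Mul(-536144, Rational(1, 30726)) = Rational(-268072, 15363)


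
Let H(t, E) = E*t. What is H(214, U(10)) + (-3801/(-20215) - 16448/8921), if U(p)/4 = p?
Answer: 1543394820801/180338015 ≈ 8558.3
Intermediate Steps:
U(p) = 4*p
H(214, U(10)) + (-3801/(-20215) - 16448/8921) = (4*10)*214 + (-3801/(-20215) - 16448/8921) = 40*214 + (-3801*(-1/20215) - 16448*1/8921) = 8560 + (3801/20215 - 16448/8921) = 8560 - 298587599/180338015 = 1543394820801/180338015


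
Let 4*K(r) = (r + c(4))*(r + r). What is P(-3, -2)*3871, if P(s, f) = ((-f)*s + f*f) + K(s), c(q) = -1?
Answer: 15484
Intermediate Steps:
K(r) = r*(-1 + r)/2 (K(r) = ((r - 1)*(r + r))/4 = ((-1 + r)*(2*r))/4 = (2*r*(-1 + r))/4 = r*(-1 + r)/2)
P(s, f) = f² + s*(-1 + s)/2 - f*s (P(s, f) = ((-f)*s + f*f) + s*(-1 + s)/2 = (-f*s + f²) + s*(-1 + s)/2 = (f² - f*s) + s*(-1 + s)/2 = f² + s*(-1 + s)/2 - f*s)
P(-3, -2)*3871 = ((-2)² + (½)*(-3)*(-1 - 3) - 1*(-2)*(-3))*3871 = (4 + (½)*(-3)*(-4) - 6)*3871 = (4 + 6 - 6)*3871 = 4*3871 = 15484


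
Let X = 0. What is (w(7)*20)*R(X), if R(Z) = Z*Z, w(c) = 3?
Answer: 0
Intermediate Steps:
R(Z) = Z²
(w(7)*20)*R(X) = (3*20)*0² = 60*0 = 0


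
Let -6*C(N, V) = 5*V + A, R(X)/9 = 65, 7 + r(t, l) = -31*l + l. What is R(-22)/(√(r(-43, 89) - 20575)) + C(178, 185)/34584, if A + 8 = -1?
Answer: -229/51876 - 585*I*√5813/11626 ≈ -0.0044144 - 3.8364*I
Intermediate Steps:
r(t, l) = -7 - 30*l (r(t, l) = -7 + (-31*l + l) = -7 - 30*l)
A = -9 (A = -8 - 1 = -9)
R(X) = 585 (R(X) = 9*65 = 585)
C(N, V) = 3/2 - 5*V/6 (C(N, V) = -(5*V - 9)/6 = -(-9 + 5*V)/6 = 3/2 - 5*V/6)
R(-22)/(√(r(-43, 89) - 20575)) + C(178, 185)/34584 = 585/(√((-7 - 30*89) - 20575)) + (3/2 - ⅚*185)/34584 = 585/(√((-7 - 2670) - 20575)) + (3/2 - 925/6)*(1/34584) = 585/(√(-2677 - 20575)) - 458/3*1/34584 = 585/(√(-23252)) - 229/51876 = 585/((2*I*√5813)) - 229/51876 = 585*(-I*√5813/11626) - 229/51876 = -585*I*√5813/11626 - 229/51876 = -229/51876 - 585*I*√5813/11626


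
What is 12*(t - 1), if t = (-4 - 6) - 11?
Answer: -264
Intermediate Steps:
t = -21 (t = -10 - 11 = -21)
12*(t - 1) = 12*(-21 - 1) = 12*(-22) = -264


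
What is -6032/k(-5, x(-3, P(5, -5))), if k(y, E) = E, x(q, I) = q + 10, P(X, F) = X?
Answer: -6032/7 ≈ -861.71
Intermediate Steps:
x(q, I) = 10 + q
-6032/k(-5, x(-3, P(5, -5))) = -6032/(10 - 3) = -6032/7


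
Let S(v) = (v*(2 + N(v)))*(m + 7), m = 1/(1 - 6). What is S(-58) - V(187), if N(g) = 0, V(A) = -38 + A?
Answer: -4689/5 ≈ -937.80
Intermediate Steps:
m = -⅕ (m = 1/(-5) = -⅕ ≈ -0.20000)
S(v) = 68*v/5 (S(v) = (v*(2 + 0))*(-⅕ + 7) = (v*2)*(34/5) = (2*v)*(34/5) = 68*v/5)
S(-58) - V(187) = (68/5)*(-58) - (-38 + 187) = -3944/5 - 1*149 = -3944/5 - 149 = -4689/5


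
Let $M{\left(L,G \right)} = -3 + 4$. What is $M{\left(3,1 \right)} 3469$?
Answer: $3469$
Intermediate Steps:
$M{\left(L,G \right)} = 1$
$M{\left(3,1 \right)} 3469 = 1 \cdot 3469 = 3469$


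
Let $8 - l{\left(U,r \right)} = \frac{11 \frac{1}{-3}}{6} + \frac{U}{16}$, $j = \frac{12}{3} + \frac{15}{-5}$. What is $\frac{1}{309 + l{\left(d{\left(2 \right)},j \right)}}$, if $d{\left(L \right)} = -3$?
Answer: $\frac{144}{45763} \approx 0.0031466$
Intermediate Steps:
$j = 1$ ($j = 12 \cdot \frac{1}{3} + 15 \left(- \frac{1}{5}\right) = 4 - 3 = 1$)
$l{\left(U,r \right)} = \frac{155}{18} - \frac{U}{16}$ ($l{\left(U,r \right)} = 8 - \left(\frac{11 \frac{1}{-3}}{6} + \frac{U}{16}\right) = 8 - \left(11 \left(- \frac{1}{3}\right) \frac{1}{6} + U \frac{1}{16}\right) = 8 - \left(\left(- \frac{11}{3}\right) \frac{1}{6} + \frac{U}{16}\right) = 8 - \left(- \frac{11}{18} + \frac{U}{16}\right) = \frac{155}{18} - \frac{U}{16}$)
$\frac{1}{309 + l{\left(d{\left(2 \right)},j \right)}} = \frac{1}{309 + \left(\frac{155}{18} - - \frac{3}{16}\right)} = \frac{1}{309 + \left(\frac{155}{18} + \frac{3}{16}\right)} = \frac{1}{309 + \frac{1267}{144}} = \frac{1}{\frac{45763}{144}} = \frac{144}{45763}$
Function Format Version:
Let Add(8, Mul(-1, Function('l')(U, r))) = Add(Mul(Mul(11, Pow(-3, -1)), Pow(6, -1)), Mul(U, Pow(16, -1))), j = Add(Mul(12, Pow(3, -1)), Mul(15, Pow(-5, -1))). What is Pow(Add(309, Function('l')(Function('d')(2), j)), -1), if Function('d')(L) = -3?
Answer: Rational(144, 45763) ≈ 0.0031466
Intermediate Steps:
j = 1 (j = Add(Mul(12, Rational(1, 3)), Mul(15, Rational(-1, 5))) = Add(4, -3) = 1)
Function('l')(U, r) = Add(Rational(155, 18), Mul(Rational(-1, 16), U)) (Function('l')(U, r) = Add(8, Mul(-1, Add(Mul(Mul(11, Pow(-3, -1)), Pow(6, -1)), Mul(U, Pow(16, -1))))) = Add(8, Mul(-1, Add(Mul(Mul(11, Rational(-1, 3)), Rational(1, 6)), Mul(U, Rational(1, 16))))) = Add(8, Mul(-1, Add(Mul(Rational(-11, 3), Rational(1, 6)), Mul(Rational(1, 16), U)))) = Add(8, Mul(-1, Add(Rational(-11, 18), Mul(Rational(1, 16), U)))) = Add(8, Add(Rational(11, 18), Mul(Rational(-1, 16), U))) = Add(Rational(155, 18), Mul(Rational(-1, 16), U)))
Pow(Add(309, Function('l')(Function('d')(2), j)), -1) = Pow(Add(309, Add(Rational(155, 18), Mul(Rational(-1, 16), -3))), -1) = Pow(Add(309, Add(Rational(155, 18), Rational(3, 16))), -1) = Pow(Add(309, Rational(1267, 144)), -1) = Pow(Rational(45763, 144), -1) = Rational(144, 45763)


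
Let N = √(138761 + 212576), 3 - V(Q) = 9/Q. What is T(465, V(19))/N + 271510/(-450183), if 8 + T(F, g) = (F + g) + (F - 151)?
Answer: -271510/450183 + 14697*√351337/6675403 ≈ 0.70190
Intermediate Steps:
V(Q) = 3 - 9/Q
T(F, g) = -159 + g + 2*F (T(F, g) = -8 + ((F + g) + (F - 151)) = -8 + ((F + g) + (-151 + F)) = -8 + (-151 + g + 2*F) = -159 + g + 2*F)
N = √351337 ≈ 592.74
T(465, V(19))/N + 271510/(-450183) = (-159 + (3 - 9/19) + 2*465)/(√351337) + 271510/(-450183) = (-159 + (3 - 9*1/19) + 930)*(√351337/351337) + 271510*(-1/450183) = (-159 + (3 - 9/19) + 930)*(√351337/351337) - 271510/450183 = (-159 + 48/19 + 930)*(√351337/351337) - 271510/450183 = 14697*(√351337/351337)/19 - 271510/450183 = 14697*√351337/6675403 - 271510/450183 = -271510/450183 + 14697*√351337/6675403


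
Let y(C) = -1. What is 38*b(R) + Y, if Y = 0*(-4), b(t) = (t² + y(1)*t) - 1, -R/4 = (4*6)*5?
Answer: 8773402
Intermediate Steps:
R = -480 (R = -4*4*6*5 = -96*5 = -4*120 = -480)
b(t) = -1 + t² - t (b(t) = (t² - t) - 1 = -1 + t² - t)
Y = 0
38*b(R) + Y = 38*(-1 + (-480)² - 1*(-480)) + 0 = 38*(-1 + 230400 + 480) + 0 = 38*230879 + 0 = 8773402 + 0 = 8773402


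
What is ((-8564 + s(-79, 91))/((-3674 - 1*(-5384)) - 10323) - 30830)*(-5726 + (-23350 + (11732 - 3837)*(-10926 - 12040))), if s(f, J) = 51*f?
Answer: 48152019724888262/8613 ≈ 5.5906e+12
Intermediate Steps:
((-8564 + s(-79, 91))/((-3674 - 1*(-5384)) - 10323) - 30830)*(-5726 + (-23350 + (11732 - 3837)*(-10926 - 12040))) = ((-8564 + 51*(-79))/((-3674 - 1*(-5384)) - 10323) - 30830)*(-5726 + (-23350 + (11732 - 3837)*(-10926 - 12040))) = ((-8564 - 4029)/((-3674 + 5384) - 10323) - 30830)*(-5726 + (-23350 + 7895*(-22966))) = (-12593/(1710 - 10323) - 30830)*(-5726 + (-23350 - 181316570)) = (-12593/(-8613) - 30830)*(-5726 - 181339920) = (-12593*(-1/8613) - 30830)*(-181345646) = (12593/8613 - 30830)*(-181345646) = -265526197/8613*(-181345646) = 48152019724888262/8613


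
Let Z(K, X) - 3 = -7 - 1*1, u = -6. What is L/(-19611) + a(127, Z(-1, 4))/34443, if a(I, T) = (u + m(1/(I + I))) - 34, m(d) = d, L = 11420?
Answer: -3707679607/6354343146 ≈ -0.58349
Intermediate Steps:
Z(K, X) = -5 (Z(K, X) = 3 + (-7 - 1*1) = 3 + (-7 - 1) = 3 - 8 = -5)
a(I, T) = -40 + 1/(2*I) (a(I, T) = (-6 + 1/(I + I)) - 34 = (-6 + 1/(2*I)) - 34 = -40 + 1/(2*I))
L/(-19611) + a(127, Z(-1, 4))/34443 = 11420/(-19611) + (-40 + (1/2)/127)/34443 = 11420*(-1/19611) + (-40 + (1/2)*(1/127))*(1/34443) = -11420/19611 + (-40 + 1/254)*(1/34443) = -11420/19611 - 10159/254*1/34443 = -11420/19611 - 10159/8748522 = -3707679607/6354343146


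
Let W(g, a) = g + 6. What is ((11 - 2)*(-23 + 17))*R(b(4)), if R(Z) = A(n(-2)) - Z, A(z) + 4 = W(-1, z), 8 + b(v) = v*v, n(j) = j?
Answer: 378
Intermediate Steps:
b(v) = -8 + v**2 (b(v) = -8 + v*v = -8 + v**2)
W(g, a) = 6 + g
A(z) = 1 (A(z) = -4 + (6 - 1) = -4 + 5 = 1)
R(Z) = 1 - Z
((11 - 2)*(-23 + 17))*R(b(4)) = ((11 - 2)*(-23 + 17))*(1 - (-8 + 4**2)) = (9*(-6))*(1 - (-8 + 16)) = -54*(1 - 1*8) = -54*(1 - 8) = -54*(-7) = 378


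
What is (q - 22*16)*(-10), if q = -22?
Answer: 3740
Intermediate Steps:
(q - 22*16)*(-10) = (-22 - 22*16)*(-10) = (-22 - 352)*(-10) = -374*(-10) = 3740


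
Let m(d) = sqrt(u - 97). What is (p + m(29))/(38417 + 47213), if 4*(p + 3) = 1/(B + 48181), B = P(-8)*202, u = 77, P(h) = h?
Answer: -558779/15949443800 + I*sqrt(5)/42815 ≈ -3.5034e-5 + 5.2226e-5*I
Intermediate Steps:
B = -1616 (B = -8*202 = -1616)
p = -558779/186260 (p = -3 + 1/(4*(-1616 + 48181)) = -3 + (1/4)/46565 = -3 + (1/4)*(1/46565) = -3 + 1/186260 = -558779/186260 ≈ -3.0000)
m(d) = 2*I*sqrt(5) (m(d) = sqrt(77 - 97) = sqrt(-20) = 2*I*sqrt(5))
(p + m(29))/(38417 + 47213) = (-558779/186260 + 2*I*sqrt(5))/(38417 + 47213) = (-558779/186260 + 2*I*sqrt(5))/85630 = (-558779/186260 + 2*I*sqrt(5))*(1/85630) = -558779/15949443800 + I*sqrt(5)/42815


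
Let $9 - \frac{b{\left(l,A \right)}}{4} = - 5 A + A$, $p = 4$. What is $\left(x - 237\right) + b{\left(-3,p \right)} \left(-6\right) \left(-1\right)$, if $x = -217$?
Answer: $146$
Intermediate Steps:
$b{\left(l,A \right)} = 36 + 16 A$ ($b{\left(l,A \right)} = 36 - 4 \left(- 5 A + A\right) = 36 - 4 \left(- 4 A\right) = 36 + 16 A$)
$\left(x - 237\right) + b{\left(-3,p \right)} \left(-6\right) \left(-1\right) = \left(-217 - 237\right) + \left(36 + 16 \cdot 4\right) \left(-6\right) \left(-1\right) = -454 + \left(36 + 64\right) \left(-6\right) \left(-1\right) = -454 + 100 \left(-6\right) \left(-1\right) = -454 - -600 = -454 + 600 = 146$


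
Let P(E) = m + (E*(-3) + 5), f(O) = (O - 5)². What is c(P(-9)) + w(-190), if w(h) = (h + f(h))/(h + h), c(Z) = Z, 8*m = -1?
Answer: -10289/152 ≈ -67.691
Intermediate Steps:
f(O) = (-5 + O)²
m = -⅛ (m = (⅛)*(-1) = -⅛ ≈ -0.12500)
P(E) = 39/8 - 3*E (P(E) = -⅛ + (E*(-3) + 5) = -⅛ + (-3*E + 5) = -⅛ + (5 - 3*E) = 39/8 - 3*E)
w(h) = (h + (-5 + h)²)/(2*h) (w(h) = (h + (-5 + h)²)/(h + h) = (h + (-5 + h)²)/((2*h)) = (h + (-5 + h)²)*(1/(2*h)) = (h + (-5 + h)²)/(2*h))
c(P(-9)) + w(-190) = (39/8 - 3*(-9)) + (½)*(-190 + (-5 - 190)²)/(-190) = (39/8 + 27) + (½)*(-1/190)*(-190 + (-195)²) = 255/8 + (½)*(-1/190)*(-190 + 38025) = 255/8 + (½)*(-1/190)*37835 = 255/8 - 7567/76 = -10289/152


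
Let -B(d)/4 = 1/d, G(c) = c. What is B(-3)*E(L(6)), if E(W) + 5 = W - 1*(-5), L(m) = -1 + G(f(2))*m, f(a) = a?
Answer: 44/3 ≈ 14.667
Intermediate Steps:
L(m) = -1 + 2*m
E(W) = W (E(W) = -5 + (W - 1*(-5)) = -5 + (W + 5) = -5 + (5 + W) = W)
B(d) = -4/d
B(-3)*E(L(6)) = (-4/(-3))*(-1 + 2*6) = (-4*(-1/3))*(-1 + 12) = (4/3)*11 = 44/3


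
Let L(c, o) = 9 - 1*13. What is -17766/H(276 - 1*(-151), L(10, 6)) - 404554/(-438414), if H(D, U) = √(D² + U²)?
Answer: 202277/219207 - 17766*√182345/182345 ≈ -40.682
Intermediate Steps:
L(c, o) = -4 (L(c, o) = 9 - 13 = -4)
-17766/H(276 - 1*(-151), L(10, 6)) - 404554/(-438414) = -17766/√((276 - 1*(-151))² + (-4)²) - 404554/(-438414) = -17766/√((276 + 151)² + 16) - 404554*(-1/438414) = -17766/√(427² + 16) + 202277/219207 = -17766/√(182329 + 16) + 202277/219207 = -17766*√182345/182345 + 202277/219207 = 202277/219207 - 17766*√182345/182345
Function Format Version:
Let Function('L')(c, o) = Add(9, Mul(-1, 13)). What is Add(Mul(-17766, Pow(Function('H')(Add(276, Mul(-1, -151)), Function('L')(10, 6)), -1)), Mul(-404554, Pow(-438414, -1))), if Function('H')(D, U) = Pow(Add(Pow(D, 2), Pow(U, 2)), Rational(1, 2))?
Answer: Add(Rational(202277, 219207), Mul(Rational(-17766, 182345), Pow(182345, Rational(1, 2)))) ≈ -40.682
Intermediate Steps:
Function('L')(c, o) = -4 (Function('L')(c, o) = Add(9, -13) = -4)
Add(Mul(-17766, Pow(Function('H')(Add(276, Mul(-1, -151)), Function('L')(10, 6)), -1)), Mul(-404554, Pow(-438414, -1))) = Add(Mul(-17766, Pow(Pow(Add(Pow(Add(276, Mul(-1, -151)), 2), Pow(-4, 2)), Rational(1, 2)), -1)), Mul(-404554, Pow(-438414, -1))) = Add(Mul(-17766, Pow(Pow(Add(Pow(Add(276, 151), 2), 16), Rational(1, 2)), -1)), Mul(-404554, Rational(-1, 438414))) = Add(Mul(-17766, Pow(Pow(Add(Pow(427, 2), 16), Rational(1, 2)), -1)), Rational(202277, 219207)) = Add(Mul(-17766, Pow(Pow(Add(182329, 16), Rational(1, 2)), -1)), Rational(202277, 219207)) = Add(Mul(-17766, Pow(Pow(182345, Rational(1, 2)), -1)), Rational(202277, 219207)) = Add(Mul(-17766, Mul(Rational(1, 182345), Pow(182345, Rational(1, 2)))), Rational(202277, 219207)) = Add(Mul(Rational(-17766, 182345), Pow(182345, Rational(1, 2))), Rational(202277, 219207)) = Add(Rational(202277, 219207), Mul(Rational(-17766, 182345), Pow(182345, Rational(1, 2))))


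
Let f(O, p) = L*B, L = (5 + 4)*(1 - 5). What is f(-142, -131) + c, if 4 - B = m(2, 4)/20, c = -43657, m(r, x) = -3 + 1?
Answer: -219023/5 ≈ -43805.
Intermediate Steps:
m(r, x) = -2
B = 41/10 (B = 4 - (-2)/20 = 4 - 1*(-1/10) = 4 + 1/10 = 41/10 ≈ 4.1000)
L = -36 (L = 9*(-4) = -36)
f(O, p) = -738/5 (f(O, p) = -36*41/10 = -738/5)
f(-142, -131) + c = -738/5 - 43657 = -219023/5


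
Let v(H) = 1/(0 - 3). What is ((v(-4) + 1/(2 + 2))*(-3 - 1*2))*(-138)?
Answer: -115/2 ≈ -57.500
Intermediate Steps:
v(H) = -⅓ (v(H) = 1/(-3) = -⅓)
((v(-4) + 1/(2 + 2))*(-3 - 1*2))*(-138) = ((-⅓ + 1/(2 + 2))*(-3 - 1*2))*(-138) = ((-⅓ + 1/4)*(-3 - 2))*(-138) = ((-⅓ + ¼)*(-5))*(-138) = -1/12*(-5)*(-138) = (5/12)*(-138) = -115/2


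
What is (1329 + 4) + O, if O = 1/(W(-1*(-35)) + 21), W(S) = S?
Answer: 74649/56 ≈ 1333.0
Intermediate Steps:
O = 1/56 (O = 1/(-1*(-35) + 21) = 1/(35 + 21) = 1/56 ≈ 0.017857)
(1329 + 4) + O = (1329 + 4) + 1/56 = 1333 + 1/56 = 74649/56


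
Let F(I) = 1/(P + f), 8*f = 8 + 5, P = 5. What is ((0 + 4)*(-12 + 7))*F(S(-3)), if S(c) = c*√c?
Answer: -160/53 ≈ -3.0189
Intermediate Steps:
f = 13/8 (f = (8 + 5)/8 = (⅛)*13 = 13/8 ≈ 1.6250)
S(c) = c^(3/2)
F(I) = 8/53 (F(I) = 1/(5 + 13/8) = 1/(53/8) = 8/53)
((0 + 4)*(-12 + 7))*F(S(-3)) = ((0 + 4)*(-12 + 7))*(8/53) = (4*(-5))*(8/53) = -20*8/53 = -160/53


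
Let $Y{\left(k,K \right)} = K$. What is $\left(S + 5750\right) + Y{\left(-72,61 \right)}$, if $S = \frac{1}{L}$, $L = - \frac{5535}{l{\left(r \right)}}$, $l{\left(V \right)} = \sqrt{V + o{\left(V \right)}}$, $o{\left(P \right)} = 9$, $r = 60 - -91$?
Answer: $5811 - \frac{4 \sqrt{10}}{5535} \approx 5811.0$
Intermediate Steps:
$r = 151$ ($r = 60 + 91 = 151$)
$l{\left(V \right)} = \sqrt{9 + V}$ ($l{\left(V \right)} = \sqrt{V + 9} = \sqrt{9 + V}$)
$L = - \frac{1107 \sqrt{10}}{8}$ ($L = - \frac{5535}{\sqrt{9 + 151}} = - \frac{5535}{\sqrt{160}} = - \frac{5535}{4 \sqrt{10}} = - 5535 \frac{\sqrt{10}}{40} = - \frac{1107 \sqrt{10}}{8} \approx -437.58$)
$S = - \frac{4 \sqrt{10}}{5535}$ ($S = \frac{1}{\left(- \frac{1107}{8}\right) \sqrt{10}} = - \frac{4 \sqrt{10}}{5535} \approx -0.0022853$)
$\left(S + 5750\right) + Y{\left(-72,61 \right)} = \left(- \frac{4 \sqrt{10}}{5535} + 5750\right) + 61 = \left(5750 - \frac{4 \sqrt{10}}{5535}\right) + 61 = 5811 - \frac{4 \sqrt{10}}{5535}$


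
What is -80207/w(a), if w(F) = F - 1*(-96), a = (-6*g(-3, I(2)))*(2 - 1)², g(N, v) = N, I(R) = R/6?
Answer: -80207/114 ≈ -703.57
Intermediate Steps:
I(R) = R/6 (I(R) = R*(⅙) = R/6)
a = 18 (a = (-6*(-3))*(2 - 1)² = 18*1² = 18*1 = 18)
w(F) = 96 + F (w(F) = F + 96 = 96 + F)
-80207/w(a) = -80207/(96 + 18) = -80207/114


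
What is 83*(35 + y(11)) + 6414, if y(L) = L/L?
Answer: 9402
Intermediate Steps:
y(L) = 1
83*(35 + y(11)) + 6414 = 83*(35 + 1) + 6414 = 83*36 + 6414 = 2988 + 6414 = 9402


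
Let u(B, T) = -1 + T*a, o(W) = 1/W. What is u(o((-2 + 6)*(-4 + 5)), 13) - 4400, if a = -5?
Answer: -4466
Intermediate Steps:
u(B, T) = -1 - 5*T (u(B, T) = -1 + T*(-5) = -1 - 5*T)
u(o((-2 + 6)*(-4 + 5)), 13) - 4400 = (-1 - 5*13) - 4400 = (-1 - 65) - 4400 = -66 - 4400 = -4466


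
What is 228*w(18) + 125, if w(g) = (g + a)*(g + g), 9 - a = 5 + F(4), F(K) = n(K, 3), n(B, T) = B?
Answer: 147869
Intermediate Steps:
F(K) = K
a = 0 (a = 9 - (5 + 4) = 9 - 1*9 = 9 - 9 = 0)
w(g) = 2*g**2 (w(g) = (g + 0)*(g + g) = g*(2*g) = 2*g**2)
228*w(18) + 125 = 228*(2*18**2) + 125 = 228*(2*324) + 125 = 228*648 + 125 = 147744 + 125 = 147869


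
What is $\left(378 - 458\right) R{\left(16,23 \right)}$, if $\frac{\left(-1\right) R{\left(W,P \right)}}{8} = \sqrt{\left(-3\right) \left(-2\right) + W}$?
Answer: $640 \sqrt{22} \approx 3001.9$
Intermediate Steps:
$R{\left(W,P \right)} = - 8 \sqrt{6 + W}$ ($R{\left(W,P \right)} = - 8 \sqrt{\left(-3\right) \left(-2\right) + W} = - 8 \sqrt{6 + W}$)
$\left(378 - 458\right) R{\left(16,23 \right)} = \left(378 - 458\right) \left(- 8 \sqrt{6 + 16}\right) = - 80 \left(- 8 \sqrt{22}\right) = 640 \sqrt{22}$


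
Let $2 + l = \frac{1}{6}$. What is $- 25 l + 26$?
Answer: $\frac{431}{6} \approx 71.833$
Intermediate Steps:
$l = - \frac{11}{6}$ ($l = -2 + \frac{1}{6} = - \frac{11}{6} \approx -1.8333$)
$- 25 l + 26 = \left(-25\right) \left(- \frac{11}{6}\right) + 26 = \frac{275}{6} + 26 = \frac{431}{6}$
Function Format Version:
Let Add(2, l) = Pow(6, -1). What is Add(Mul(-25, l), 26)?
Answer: Rational(431, 6) ≈ 71.833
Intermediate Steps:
l = Rational(-11, 6) (l = Add(-2, Pow(6, -1)) = Add(-2, Rational(1, 6)) = Rational(-11, 6) ≈ -1.8333)
Add(Mul(-25, l), 26) = Add(Mul(-25, Rational(-11, 6)), 26) = Add(Rational(275, 6), 26) = Rational(431, 6)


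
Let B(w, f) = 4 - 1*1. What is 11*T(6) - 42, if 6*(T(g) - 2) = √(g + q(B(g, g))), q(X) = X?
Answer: -29/2 ≈ -14.500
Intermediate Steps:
B(w, f) = 3 (B(w, f) = 4 - 1 = 3)
T(g) = 2 + √(3 + g)/6 (T(g) = 2 + √(g + 3)/6 = 2 + √(3 + g)/6)
11*T(6) - 42 = 11*(2 + √(3 + 6)/6) - 42 = 11*(2 + √9/6) - 42 = 11*(2 + (⅙)*3) - 42 = 11*(2 + ½) - 42 = 11*(5/2) - 42 = 55/2 - 42 = -29/2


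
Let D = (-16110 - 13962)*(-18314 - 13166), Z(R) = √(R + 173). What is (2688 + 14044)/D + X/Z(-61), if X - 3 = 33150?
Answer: 4183/236666640 + 33153*√7/28 ≈ 3132.7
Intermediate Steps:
X = 33153 (X = 3 + 33150 = 33153)
Z(R) = √(173 + R)
D = 946666560 (D = -30072*(-31480) = 946666560)
(2688 + 14044)/D + X/Z(-61) = (2688 + 14044)/946666560 + 33153/(√(173 - 61)) = 16732*(1/946666560) + 33153/(√112) = 4183/236666640 + 33153/((4*√7)) = 4183/236666640 + 33153*(√7/28) = 4183/236666640 + 33153*√7/28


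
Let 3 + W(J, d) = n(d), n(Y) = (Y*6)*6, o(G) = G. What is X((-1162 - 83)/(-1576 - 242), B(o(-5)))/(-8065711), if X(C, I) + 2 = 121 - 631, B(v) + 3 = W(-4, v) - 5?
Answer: 512/8065711 ≈ 6.3479e-5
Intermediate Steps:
n(Y) = 36*Y (n(Y) = (6*Y)*6 = 36*Y)
W(J, d) = -3 + 36*d
B(v) = -11 + 36*v (B(v) = -3 + ((-3 + 36*v) - 5) = -3 + (-8 + 36*v) = -11 + 36*v)
X(C, I) = -512 (X(C, I) = -2 + (121 - 631) = -2 - 510 = -512)
X((-1162 - 83)/(-1576 - 242), B(o(-5)))/(-8065711) = -512/(-8065711) = -512*(-1/8065711) = 512/8065711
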